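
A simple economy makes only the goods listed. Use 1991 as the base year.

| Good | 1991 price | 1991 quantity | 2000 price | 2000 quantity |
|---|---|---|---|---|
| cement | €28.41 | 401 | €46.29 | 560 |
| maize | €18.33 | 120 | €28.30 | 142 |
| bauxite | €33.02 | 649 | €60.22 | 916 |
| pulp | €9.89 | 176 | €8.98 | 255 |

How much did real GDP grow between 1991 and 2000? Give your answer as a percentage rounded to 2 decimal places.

Real GDP 1991 = Nominal GDP 1991 = 28.41·401 + 18.33·120 + 33.02·649 + 9.89·176 = 36762.63.
Real GDP 2000 (at 1991 prices) = 28.41·560 + 18.33·142 + 33.02·916 + 9.89·255 = 51280.73.
Real growth = 51280.73/36762.63 − 1 = 0.3949.

39.49%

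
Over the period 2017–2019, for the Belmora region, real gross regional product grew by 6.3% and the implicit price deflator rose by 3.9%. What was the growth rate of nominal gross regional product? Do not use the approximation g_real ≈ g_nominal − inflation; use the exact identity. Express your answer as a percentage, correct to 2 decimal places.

10.45%

(1 + g_nom) = (1 + g_real)(1 + π) = 1.0630 × 1.0390 = 1.10446.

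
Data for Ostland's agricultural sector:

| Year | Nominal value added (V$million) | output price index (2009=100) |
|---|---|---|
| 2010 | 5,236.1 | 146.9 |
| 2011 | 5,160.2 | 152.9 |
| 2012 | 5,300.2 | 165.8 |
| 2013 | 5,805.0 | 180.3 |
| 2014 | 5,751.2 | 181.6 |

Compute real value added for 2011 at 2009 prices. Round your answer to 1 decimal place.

V$3,374.9 million

Real value added 2011 = 5160.2 / 1.529 = 3374.89.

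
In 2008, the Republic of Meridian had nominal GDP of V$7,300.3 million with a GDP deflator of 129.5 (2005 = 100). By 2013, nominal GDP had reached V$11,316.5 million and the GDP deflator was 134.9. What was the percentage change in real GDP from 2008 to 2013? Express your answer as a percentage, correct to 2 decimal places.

48.81%

Real GDP 2008 = 7300.3 / 1.295 = 5637.30.
Real GDP 2013 = 11316.5 / 1.349 = 8388.81.
Real growth = 8388.81 / 5637.30 − 1 = 0.4881.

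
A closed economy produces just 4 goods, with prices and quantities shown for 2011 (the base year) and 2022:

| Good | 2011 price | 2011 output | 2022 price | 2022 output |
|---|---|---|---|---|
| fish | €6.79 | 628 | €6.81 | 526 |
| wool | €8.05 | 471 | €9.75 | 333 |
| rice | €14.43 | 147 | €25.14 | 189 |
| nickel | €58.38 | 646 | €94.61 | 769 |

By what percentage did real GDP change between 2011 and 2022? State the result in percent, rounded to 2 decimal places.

12.49%

Real GDP 2011 = Nominal GDP 2011 = 6.79·628 + 8.05·471 + 14.43·147 + 58.38·646 = 47890.36.
Real GDP 2022 (at 2011 prices) = 6.79·526 + 8.05·333 + 14.43·189 + 58.38·769 = 53873.68.
Real growth = 53873.68/47890.36 − 1 = 0.1249.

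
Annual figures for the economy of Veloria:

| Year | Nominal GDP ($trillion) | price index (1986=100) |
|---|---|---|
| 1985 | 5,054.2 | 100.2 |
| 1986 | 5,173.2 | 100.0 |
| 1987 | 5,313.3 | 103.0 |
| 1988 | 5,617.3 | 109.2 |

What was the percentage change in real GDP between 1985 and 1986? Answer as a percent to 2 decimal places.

Real GDP 1985 = 5054.2/1.002 = 5044.11.
Real GDP 1986 = 5173.2/1.000 = 5173.20.
Change = 5173.20/5044.11 − 1 = 0.0256.

2.56%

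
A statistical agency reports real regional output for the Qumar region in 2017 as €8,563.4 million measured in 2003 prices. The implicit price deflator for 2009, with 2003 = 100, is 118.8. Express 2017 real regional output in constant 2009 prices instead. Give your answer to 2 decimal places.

Real regional output in 2009 prices = Real regional output in 2003 prices × (P_2009/P_2003) = 8563.4 × 1.188 = 10173.32.

€10,173.32 million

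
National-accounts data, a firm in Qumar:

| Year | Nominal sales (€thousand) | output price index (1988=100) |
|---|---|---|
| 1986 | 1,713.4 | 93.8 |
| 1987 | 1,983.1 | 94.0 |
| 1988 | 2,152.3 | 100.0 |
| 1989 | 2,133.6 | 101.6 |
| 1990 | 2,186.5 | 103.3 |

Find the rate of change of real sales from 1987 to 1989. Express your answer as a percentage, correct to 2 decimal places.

Real sales 1987 = 1983.1/0.940 = 2109.68.
Real sales 1989 = 2133.6/1.016 = 2100.00.
Change = 2100.00/2109.68 − 1 = -0.0046.

-0.46%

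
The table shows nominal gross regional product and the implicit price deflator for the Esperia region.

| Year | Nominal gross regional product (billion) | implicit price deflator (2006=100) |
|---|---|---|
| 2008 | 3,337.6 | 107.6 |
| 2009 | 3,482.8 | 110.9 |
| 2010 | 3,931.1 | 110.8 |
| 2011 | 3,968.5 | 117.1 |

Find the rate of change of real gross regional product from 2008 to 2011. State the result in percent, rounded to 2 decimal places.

9.26%

Real gross regional product 2008 = 3337.6/1.076 = 3101.86.
Real gross regional product 2011 = 3968.5/1.171 = 3388.98.
Change = 3388.98/3101.86 − 1 = 0.0926.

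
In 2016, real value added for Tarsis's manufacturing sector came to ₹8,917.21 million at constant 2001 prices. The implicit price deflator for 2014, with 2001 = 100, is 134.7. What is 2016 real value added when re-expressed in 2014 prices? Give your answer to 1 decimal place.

Real value added in 2014 prices = Real value added in 2001 prices × (P_2014/P_2001) = 8917.21 × 1.347 = 12011.48.

₹12,011.5 million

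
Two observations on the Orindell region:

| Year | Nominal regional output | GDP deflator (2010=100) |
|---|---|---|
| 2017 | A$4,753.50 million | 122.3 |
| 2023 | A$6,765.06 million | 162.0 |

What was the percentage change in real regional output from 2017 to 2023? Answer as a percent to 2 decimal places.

Real regional output 2017 = 4753.50 / 1.223 = 3886.75.
Real regional output 2023 = 6765.06 / 1.620 = 4175.96.
Real growth = 4175.96 / 3886.75 − 1 = 0.0744.

7.44%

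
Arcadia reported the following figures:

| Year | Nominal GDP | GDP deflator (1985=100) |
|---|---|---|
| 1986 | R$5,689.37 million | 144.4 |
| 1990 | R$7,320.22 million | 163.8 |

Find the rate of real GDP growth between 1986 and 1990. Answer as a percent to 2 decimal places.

Real GDP 1986 = 5689.37 / 1.444 = 3940.01.
Real GDP 1990 = 7320.22 / 1.638 = 4469.00.
Real growth = 4469.00 / 3940.01 − 1 = 0.1343.

13.43%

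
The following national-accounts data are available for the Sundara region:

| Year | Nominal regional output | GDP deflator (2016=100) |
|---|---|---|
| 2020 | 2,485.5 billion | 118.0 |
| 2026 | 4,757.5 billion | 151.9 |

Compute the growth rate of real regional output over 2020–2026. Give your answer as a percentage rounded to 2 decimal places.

Real regional output 2020 = 2485.5 / 1.180 = 2106.36.
Real regional output 2026 = 4757.5 / 1.519 = 3131.99.
Real growth = 3131.99 / 2106.36 − 1 = 0.4869.

48.69%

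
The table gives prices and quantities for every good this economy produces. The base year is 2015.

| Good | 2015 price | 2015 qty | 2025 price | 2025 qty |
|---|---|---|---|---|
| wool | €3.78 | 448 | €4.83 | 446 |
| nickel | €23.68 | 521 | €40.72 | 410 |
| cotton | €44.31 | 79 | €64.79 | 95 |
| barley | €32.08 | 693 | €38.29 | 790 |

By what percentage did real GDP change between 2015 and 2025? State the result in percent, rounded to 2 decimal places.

Real GDP 2015 = Nominal GDP 2015 = 3.78·448 + 23.68·521 + 44.31·79 + 32.08·693 = 39762.65.
Real GDP 2025 (at 2015 prices) = 3.78·446 + 23.68·410 + 44.31·95 + 32.08·790 = 40947.33.
Real growth = 40947.33/39762.65 − 1 = 0.0298.

2.98%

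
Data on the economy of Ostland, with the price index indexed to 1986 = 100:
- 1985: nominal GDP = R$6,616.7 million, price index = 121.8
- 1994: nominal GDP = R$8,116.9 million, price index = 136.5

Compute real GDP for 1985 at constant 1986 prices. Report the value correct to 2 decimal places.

Real GDP = Nominal / (price index/100) = 6616.7 / 1.218 = 5432.43.

R$5,432.43 million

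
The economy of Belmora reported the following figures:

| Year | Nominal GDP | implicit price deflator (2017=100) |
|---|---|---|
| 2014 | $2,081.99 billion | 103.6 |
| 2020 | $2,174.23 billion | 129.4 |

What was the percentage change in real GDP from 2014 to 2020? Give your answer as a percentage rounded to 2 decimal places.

Deflate each year: 2014 → 2081.99/1.036 = 2009.64; 2020 → 2174.23/1.294 = 1680.24.
So real GDP changed by 1680.24/2009.64 − 1 = -0.1639, i.e. -16.39%.

-16.39%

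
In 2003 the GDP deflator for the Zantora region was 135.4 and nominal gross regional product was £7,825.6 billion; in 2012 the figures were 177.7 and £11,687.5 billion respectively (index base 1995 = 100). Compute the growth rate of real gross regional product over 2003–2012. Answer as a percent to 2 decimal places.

Deflate each year: 2003 → 7825.6/1.354 = 5779.62; 2012 → 11687.5/1.777 = 6577.10.
So real gross regional product changed by 6577.10/5779.62 − 1 = 0.1380, i.e. 13.80%.

13.80%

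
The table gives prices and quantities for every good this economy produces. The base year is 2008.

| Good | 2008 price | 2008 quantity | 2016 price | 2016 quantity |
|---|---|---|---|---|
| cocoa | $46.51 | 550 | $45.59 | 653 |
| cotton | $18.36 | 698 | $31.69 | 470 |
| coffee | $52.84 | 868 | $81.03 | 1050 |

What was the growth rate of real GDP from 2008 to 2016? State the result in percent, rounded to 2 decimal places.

Real GDP 2008 = Nominal GDP 2008 = 46.51·550 + 18.36·698 + 52.84·868 = 84260.90.
Real GDP 2016 (at 2008 prices) = 46.51·653 + 18.36·470 + 52.84·1050 = 94482.23.
Real growth = 94482.23/84260.90 − 1 = 0.1213.

12.13%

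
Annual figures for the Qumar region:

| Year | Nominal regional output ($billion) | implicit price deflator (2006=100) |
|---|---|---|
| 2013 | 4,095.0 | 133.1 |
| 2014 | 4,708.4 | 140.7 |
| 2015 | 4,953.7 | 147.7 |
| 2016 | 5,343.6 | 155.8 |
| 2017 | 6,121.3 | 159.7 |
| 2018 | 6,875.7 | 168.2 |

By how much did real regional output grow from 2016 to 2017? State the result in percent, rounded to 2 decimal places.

11.76%

Real regional output 2016 = 5343.6/1.558 = 3429.78.
Real regional output 2017 = 6121.3/1.597 = 3833.00.
Change = 3833.00/3429.78 − 1 = 0.1176.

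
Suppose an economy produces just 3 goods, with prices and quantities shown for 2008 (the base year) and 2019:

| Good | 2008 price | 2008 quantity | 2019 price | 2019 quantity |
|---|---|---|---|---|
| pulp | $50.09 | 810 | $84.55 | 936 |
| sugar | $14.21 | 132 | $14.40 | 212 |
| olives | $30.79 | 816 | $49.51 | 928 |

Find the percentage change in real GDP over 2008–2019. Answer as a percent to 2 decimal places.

Real GDP 2008 = Nominal GDP 2008 = 50.09·810 + 14.21·132 + 30.79·816 = 67573.26.
Real GDP 2019 (at 2008 prices) = 50.09·936 + 14.21·212 + 30.79·928 = 78469.88.
Real growth = 78469.88/67573.26 − 1 = 0.1613.

16.13%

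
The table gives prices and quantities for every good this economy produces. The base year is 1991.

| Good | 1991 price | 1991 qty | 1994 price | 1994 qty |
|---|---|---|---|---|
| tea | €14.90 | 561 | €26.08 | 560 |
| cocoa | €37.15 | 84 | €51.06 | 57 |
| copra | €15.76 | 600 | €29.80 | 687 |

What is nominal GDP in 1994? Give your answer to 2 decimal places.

Nominal GDP 1994 = Σ (p_1994 × q_1994) = 26.08·560 + 51.06·57 + 29.80·687 = 37987.82.

€37987.82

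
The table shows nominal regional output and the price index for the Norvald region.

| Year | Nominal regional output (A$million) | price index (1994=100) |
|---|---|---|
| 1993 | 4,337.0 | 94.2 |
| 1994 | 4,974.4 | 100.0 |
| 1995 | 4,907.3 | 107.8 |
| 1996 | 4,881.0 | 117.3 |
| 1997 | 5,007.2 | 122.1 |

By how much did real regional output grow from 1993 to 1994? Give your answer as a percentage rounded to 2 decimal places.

8.04%

Real regional output 1993 = 4337.0/0.942 = 4604.03.
Real regional output 1994 = 4974.4/1.000 = 4974.40.
Change = 4974.40/4604.03 − 1 = 0.0804.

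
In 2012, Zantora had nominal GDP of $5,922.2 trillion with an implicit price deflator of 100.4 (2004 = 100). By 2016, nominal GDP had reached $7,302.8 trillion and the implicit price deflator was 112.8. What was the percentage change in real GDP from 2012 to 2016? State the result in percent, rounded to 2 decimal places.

9.76%

Real GDP 2012 = 5922.2 / 1.004 = 5898.61.
Real GDP 2016 = 7302.8 / 1.128 = 6474.11.
Real growth = 6474.11 / 5898.61 − 1 = 0.0976.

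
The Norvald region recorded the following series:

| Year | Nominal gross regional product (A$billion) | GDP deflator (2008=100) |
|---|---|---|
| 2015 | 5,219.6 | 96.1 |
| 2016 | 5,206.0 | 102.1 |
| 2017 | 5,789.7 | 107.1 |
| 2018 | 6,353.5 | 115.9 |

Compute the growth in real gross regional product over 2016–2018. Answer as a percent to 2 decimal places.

Real gross regional product 2016 = 5206.0/1.021 = 5098.92.
Real gross regional product 2018 = 6353.5/1.159 = 5481.88.
Change = 5481.88/5098.92 − 1 = 0.0751.

7.51%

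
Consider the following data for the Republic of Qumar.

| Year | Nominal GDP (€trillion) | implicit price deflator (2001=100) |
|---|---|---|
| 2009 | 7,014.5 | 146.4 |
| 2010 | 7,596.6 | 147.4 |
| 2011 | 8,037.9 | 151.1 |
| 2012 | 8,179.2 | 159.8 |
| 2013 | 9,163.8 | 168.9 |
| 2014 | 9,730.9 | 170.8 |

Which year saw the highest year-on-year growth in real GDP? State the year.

2010

2010: real = 7596.6/1.474 = 5153.73; growth vs 2009 (4791.33) = 7.56%.
2011: real = 8037.9/1.511 = 5319.59; growth vs 2010 (5153.73) = 3.22%.
2012: real = 8179.2/1.598 = 5118.40; growth vs 2011 (5319.59) = -3.78%.
2013: real = 9163.8/1.689 = 5425.58; growth vs 2012 (5118.40) = 6.00%.
2014: real = 9730.9/1.708 = 5697.25; growth vs 2013 (5425.58) = 5.01%.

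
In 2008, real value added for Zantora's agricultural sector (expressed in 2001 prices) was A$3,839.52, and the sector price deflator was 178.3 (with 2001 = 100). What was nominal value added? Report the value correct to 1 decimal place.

A$6,845.9

Nominal value added = Real × (sector price deflator/100) = 3839.52 × 1.783 = 6845.86.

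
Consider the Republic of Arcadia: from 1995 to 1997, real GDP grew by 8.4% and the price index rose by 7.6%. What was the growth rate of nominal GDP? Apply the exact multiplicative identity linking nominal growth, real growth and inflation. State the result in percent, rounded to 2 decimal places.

(1 + g_nom) = (1 + g_real)(1 + π) = 1.0840 × 1.0760 = 1.16638.

16.64%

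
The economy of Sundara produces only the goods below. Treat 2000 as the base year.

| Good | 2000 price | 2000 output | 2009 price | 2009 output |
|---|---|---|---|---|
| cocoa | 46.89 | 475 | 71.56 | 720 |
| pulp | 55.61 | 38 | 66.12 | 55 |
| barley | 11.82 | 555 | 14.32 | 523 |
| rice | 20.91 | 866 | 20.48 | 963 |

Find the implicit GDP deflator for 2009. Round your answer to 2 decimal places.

Nominal GDP 2009 = 71.56·720 + 66.12·55 + 14.32·523 + 20.48·963 = 82371.40.
Real GDP 2009 (at 2000 prices) = 46.89·720 + 55.61·55 + 11.82·523 + 20.91·963 = 63137.54.
Deflator = Nominal/Real × 100 = 82371.40/63137.54 × 100 = 130.463.

130.46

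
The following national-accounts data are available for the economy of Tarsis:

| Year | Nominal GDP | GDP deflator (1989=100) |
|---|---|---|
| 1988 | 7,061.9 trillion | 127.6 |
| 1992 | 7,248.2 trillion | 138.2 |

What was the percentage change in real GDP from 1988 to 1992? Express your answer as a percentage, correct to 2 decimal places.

-5.23%

Real GDP 1988 = 7061.9 / 1.276 = 5534.40.
Real GDP 1992 = 7248.2 / 1.382 = 5244.72.
Real growth = 5244.72 / 5534.40 − 1 = -0.0523.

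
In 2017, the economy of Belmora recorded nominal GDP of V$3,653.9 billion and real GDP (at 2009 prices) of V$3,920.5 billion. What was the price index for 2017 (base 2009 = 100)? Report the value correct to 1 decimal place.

93.2

price index = (Nominal / Real) × 100 = 3653.9 / 3920.5 × 100 = 93.20.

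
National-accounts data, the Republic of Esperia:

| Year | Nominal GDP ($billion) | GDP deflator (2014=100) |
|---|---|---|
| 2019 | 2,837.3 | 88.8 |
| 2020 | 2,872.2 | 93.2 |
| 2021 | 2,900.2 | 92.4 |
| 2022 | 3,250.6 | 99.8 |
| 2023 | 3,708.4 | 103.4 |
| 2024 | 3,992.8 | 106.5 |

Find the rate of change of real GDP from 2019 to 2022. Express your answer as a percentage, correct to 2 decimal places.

Real GDP 2019 = 2837.3/0.888 = 3195.16.
Real GDP 2022 = 3250.6/0.998 = 3257.11.
Change = 3257.11/3195.16 − 1 = 0.0194.

1.94%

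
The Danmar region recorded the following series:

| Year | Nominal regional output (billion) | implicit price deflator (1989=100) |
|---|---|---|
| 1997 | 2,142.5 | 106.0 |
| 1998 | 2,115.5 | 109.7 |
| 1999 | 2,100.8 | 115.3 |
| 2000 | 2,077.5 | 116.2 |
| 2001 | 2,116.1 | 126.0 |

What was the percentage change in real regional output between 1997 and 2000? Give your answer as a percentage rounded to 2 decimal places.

Real regional output 1997 = 2142.5/1.060 = 2021.23.
Real regional output 2000 = 2077.5/1.162 = 1787.87.
Change = 1787.87/2021.23 − 1 = -0.1155.

-11.55%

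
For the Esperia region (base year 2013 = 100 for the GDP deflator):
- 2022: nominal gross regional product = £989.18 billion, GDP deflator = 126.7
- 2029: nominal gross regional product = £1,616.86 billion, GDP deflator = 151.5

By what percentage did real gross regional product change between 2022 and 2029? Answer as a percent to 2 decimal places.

36.70%

Deflate each year: 2022 → 989.18/1.267 = 780.73; 2029 → 1616.86/1.515 = 1067.23.
So real gross regional product changed by 1067.23/780.73 − 1 = 0.3670, i.e. 36.70%.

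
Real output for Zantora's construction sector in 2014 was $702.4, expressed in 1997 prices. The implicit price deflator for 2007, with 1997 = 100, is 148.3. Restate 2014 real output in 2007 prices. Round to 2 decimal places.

Real output in 2007 prices = Real output in 1997 prices × (P_2007/P_1997) = 702.4 × 1.483 = 1041.66.

$1,041.66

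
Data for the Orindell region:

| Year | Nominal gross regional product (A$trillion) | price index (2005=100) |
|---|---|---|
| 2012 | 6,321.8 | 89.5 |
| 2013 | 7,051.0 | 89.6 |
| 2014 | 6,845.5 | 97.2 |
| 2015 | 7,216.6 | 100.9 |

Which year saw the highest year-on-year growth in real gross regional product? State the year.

2013: real = 7051.0/0.896 = 7869.42; growth vs 2012 (7063.46) = 11.41%.
2014: real = 6845.5/0.972 = 7042.70; growth vs 2013 (7869.42) = -10.51%.
2015: real = 7216.6/1.009 = 7152.23; growth vs 2014 (7042.70) = 1.56%.

2013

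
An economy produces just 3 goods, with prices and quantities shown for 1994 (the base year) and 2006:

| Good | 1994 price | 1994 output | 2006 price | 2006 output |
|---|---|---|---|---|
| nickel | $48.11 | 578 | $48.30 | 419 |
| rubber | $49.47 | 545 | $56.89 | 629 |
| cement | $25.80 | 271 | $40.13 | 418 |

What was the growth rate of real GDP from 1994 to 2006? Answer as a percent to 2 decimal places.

0.48%

Real GDP 1994 = Nominal GDP 1994 = 48.11·578 + 49.47·545 + 25.80·271 = 61760.53.
Real GDP 2006 (at 1994 prices) = 48.11·419 + 49.47·629 + 25.80·418 = 62059.12.
Real growth = 62059.12/61760.53 − 1 = 0.0048.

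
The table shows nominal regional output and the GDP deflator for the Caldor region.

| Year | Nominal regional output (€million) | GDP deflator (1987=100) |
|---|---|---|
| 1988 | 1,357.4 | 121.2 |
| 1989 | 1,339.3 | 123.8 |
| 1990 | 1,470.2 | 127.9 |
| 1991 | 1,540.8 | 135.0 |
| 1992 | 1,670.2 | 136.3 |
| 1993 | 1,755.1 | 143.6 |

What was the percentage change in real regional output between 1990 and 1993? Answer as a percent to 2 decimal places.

6.33%

Real regional output 1990 = 1470.2/1.279 = 1149.49.
Real regional output 1993 = 1755.1/1.436 = 1222.21.
Change = 1222.21/1149.49 − 1 = 0.0633.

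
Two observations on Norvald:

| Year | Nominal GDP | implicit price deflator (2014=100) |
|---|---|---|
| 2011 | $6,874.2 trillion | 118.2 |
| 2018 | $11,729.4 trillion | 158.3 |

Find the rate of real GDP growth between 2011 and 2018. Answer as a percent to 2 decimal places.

Deflate each year: 2011 → 6874.2/1.182 = 5815.74; 2018 → 11729.4/1.583 = 7409.60.
So real GDP changed by 7409.60/5815.74 − 1 = 0.2741, i.e. 27.41%.

27.41%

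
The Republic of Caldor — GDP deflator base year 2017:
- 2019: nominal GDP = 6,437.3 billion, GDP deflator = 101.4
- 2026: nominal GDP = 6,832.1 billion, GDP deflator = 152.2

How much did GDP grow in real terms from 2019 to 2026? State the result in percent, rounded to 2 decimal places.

Real GDP 2019 = 6437.3 / 1.014 = 6348.42.
Real GDP 2026 = 6832.1 / 1.522 = 4488.90.
Real growth = 4488.90 / 6348.42 − 1 = -0.2929.

-29.29%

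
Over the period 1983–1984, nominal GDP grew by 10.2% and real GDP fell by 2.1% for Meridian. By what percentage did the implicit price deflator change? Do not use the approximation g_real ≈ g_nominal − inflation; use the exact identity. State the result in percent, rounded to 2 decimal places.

(1 + g_nom) = (1 + g_real)(1 + π), so π = 1.1020 / 0.9790 − 1 = 0.12564.

12.56%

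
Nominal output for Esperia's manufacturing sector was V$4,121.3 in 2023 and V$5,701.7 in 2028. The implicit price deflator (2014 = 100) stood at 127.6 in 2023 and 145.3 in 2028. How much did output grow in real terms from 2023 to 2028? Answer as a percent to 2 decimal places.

Real output 2023 = 4121.3 / 1.276 = 3229.86.
Real output 2028 = 5701.7 / 1.453 = 3924.09.
Real growth = 3924.09 / 3229.86 − 1 = 0.2149.

21.49%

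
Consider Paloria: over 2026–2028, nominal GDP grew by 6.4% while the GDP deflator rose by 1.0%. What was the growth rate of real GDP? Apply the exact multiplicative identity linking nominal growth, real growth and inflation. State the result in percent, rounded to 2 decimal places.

(1 + g_nom) = (1 + g_real)(1 + π), so g_real = 1.0640 / 1.0100 − 1 = 0.05347.

5.35%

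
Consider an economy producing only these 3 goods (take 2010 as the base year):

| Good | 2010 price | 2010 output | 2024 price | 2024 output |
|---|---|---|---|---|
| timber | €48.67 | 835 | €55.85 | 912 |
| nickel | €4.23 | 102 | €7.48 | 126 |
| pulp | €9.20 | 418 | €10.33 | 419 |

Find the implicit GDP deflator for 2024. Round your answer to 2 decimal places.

Nominal GDP 2024 = 55.85·912 + 7.48·126 + 10.33·419 = 56205.95.
Real GDP 2024 (at 2010 prices) = 48.67·912 + 4.23·126 + 9.20·419 = 48774.82.
Deflator = Nominal/Real × 100 = 56205.95/48774.82 × 100 = 115.236.

115.24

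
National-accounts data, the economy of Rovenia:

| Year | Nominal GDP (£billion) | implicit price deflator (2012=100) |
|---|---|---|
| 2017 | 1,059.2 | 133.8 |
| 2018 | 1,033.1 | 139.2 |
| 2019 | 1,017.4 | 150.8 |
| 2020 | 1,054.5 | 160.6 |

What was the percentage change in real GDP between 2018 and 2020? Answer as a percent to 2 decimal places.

-11.53%

Real GDP 2018 = 1033.1/1.392 = 742.17.
Real GDP 2020 = 1054.5/1.606 = 656.60.
Change = 656.60/742.17 − 1 = -0.1153.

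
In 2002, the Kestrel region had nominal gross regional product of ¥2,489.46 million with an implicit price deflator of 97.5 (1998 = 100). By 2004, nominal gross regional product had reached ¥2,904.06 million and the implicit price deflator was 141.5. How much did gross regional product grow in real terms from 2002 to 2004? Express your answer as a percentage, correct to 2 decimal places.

-19.62%

Deflate each year: 2002 → 2489.46/0.975 = 2553.29; 2004 → 2904.06/1.415 = 2052.34.
So real gross regional product changed by 2052.34/2553.29 − 1 = -0.1962, i.e. -19.62%.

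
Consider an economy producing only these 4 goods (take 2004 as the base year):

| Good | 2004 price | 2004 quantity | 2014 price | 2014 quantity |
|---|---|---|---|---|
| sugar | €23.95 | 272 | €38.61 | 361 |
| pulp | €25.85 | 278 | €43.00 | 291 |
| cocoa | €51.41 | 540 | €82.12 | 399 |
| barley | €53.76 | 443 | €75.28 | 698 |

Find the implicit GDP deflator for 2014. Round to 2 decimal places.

Nominal GDP 2014 = 38.61·361 + 43.00·291 + 82.12·399 + 75.28·698 = 111762.53.
Real GDP 2014 (at 2004 prices) = 23.95·361 + 25.85·291 + 51.41·399 + 53.76·698 = 74205.37.
Deflator = Nominal/Real × 100 = 111762.53/74205.37 × 100 = 150.612.

150.61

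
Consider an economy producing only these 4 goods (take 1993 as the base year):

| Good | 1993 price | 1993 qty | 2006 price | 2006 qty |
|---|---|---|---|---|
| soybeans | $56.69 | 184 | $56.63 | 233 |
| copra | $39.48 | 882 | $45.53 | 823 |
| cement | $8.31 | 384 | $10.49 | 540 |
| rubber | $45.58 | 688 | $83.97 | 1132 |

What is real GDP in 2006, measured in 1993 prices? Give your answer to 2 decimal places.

$101784.77

Real GDP 2006 = Σ (p_1993 × q_2006) = 56.69·233 + 39.48·823 + 8.31·540 + 45.58·1132 = 101784.77.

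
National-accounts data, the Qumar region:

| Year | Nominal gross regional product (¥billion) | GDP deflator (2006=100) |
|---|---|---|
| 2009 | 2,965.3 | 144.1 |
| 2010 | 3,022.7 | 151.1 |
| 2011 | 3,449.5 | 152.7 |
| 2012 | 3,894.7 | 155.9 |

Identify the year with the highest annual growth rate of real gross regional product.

2011

2010: real = 3022.7/1.511 = 2000.46; growth vs 2009 (2057.81) = -2.79%.
2011: real = 3449.5/1.527 = 2259.00; growth vs 2010 (2000.46) = 12.92%.
2012: real = 3894.7/1.559 = 2498.20; growth vs 2011 (2259.00) = 10.59%.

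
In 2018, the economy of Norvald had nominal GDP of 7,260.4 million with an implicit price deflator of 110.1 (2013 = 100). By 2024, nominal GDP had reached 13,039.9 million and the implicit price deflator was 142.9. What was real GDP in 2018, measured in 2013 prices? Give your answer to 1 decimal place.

Real GDP = Nominal / (implicit price deflator/100) = 7260.4 / 1.101 = 6594.37.

6,594.4 million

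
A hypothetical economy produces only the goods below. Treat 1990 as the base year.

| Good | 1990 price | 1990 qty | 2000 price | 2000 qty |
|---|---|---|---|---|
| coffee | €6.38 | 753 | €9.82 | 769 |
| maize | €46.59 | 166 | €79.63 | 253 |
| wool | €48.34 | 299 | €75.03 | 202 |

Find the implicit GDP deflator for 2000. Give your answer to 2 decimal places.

161.97

Nominal GDP 2000 = 9.82·769 + 79.63·253 + 75.03·202 = 42854.03.
Real GDP 2000 (at 1990 prices) = 6.38·769 + 46.59·253 + 48.34·202 = 26458.17.
Deflator = Nominal/Real × 100 = 42854.03/26458.17 × 100 = 161.969.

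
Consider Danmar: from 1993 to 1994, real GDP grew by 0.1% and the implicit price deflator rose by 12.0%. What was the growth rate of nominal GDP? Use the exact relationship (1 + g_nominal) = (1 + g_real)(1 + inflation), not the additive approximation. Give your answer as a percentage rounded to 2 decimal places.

12.11%

(1 + g_nom) = (1 + g_real)(1 + π) = 1.0010 × 1.1200 = 1.12112.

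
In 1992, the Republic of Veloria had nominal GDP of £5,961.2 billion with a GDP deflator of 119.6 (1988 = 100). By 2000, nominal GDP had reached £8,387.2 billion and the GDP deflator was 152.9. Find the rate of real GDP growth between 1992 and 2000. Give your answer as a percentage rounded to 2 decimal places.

Deflate each year: 1992 → 5961.2/1.196 = 4984.28; 2000 → 8387.2/1.529 = 5485.42.
So real GDP changed by 5485.42/4984.28 − 1 = 0.1005, i.e. 10.05%.

10.05%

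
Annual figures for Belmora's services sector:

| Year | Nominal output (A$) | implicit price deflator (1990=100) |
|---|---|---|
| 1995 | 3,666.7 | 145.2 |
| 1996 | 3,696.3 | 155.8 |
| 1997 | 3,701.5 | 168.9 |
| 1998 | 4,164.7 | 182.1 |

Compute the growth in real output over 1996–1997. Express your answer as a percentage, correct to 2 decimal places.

-7.63%

Real output 1996 = 3696.3/1.558 = 2372.46.
Real output 1997 = 3701.5/1.689 = 2191.53.
Change = 2191.53/2372.46 − 1 = -0.0763.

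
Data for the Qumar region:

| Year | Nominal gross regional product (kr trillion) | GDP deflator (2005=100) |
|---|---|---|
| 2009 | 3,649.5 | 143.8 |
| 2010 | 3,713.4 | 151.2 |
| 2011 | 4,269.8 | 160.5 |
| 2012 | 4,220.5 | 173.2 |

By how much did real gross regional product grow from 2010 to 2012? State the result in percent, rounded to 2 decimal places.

-0.78%

Real gross regional product 2010 = 3713.4/1.512 = 2455.95.
Real gross regional product 2012 = 4220.5/1.732 = 2436.78.
Change = 2436.78/2455.95 − 1 = -0.0078.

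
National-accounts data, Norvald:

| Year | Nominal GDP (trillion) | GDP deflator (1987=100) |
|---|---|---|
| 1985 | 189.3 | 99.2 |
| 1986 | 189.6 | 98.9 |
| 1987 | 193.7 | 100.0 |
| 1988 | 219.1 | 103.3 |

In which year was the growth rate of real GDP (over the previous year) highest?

1988

1986: real = 189.6/0.989 = 191.71; growth vs 1985 (190.83) = 0.46%.
1987: real = 193.7/1.000 = 193.70; growth vs 1986 (191.71) = 1.04%.
1988: real = 219.1/1.033 = 212.10; growth vs 1987 (193.70) = 9.50%.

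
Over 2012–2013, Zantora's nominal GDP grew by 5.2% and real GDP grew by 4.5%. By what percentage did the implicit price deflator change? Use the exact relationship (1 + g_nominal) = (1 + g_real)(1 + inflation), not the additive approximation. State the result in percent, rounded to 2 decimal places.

0.67%

(1 + g_nom) = (1 + g_real)(1 + π), so π = 1.0520 / 1.0450 − 1 = 0.00670.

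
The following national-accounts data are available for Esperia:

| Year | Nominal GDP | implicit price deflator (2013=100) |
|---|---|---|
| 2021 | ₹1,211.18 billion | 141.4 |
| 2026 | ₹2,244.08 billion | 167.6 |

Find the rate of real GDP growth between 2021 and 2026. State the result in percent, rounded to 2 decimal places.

56.32%

Deflate each year: 2021 → 1211.18/1.414 = 856.56; 2026 → 2244.08/1.676 = 1338.95.
So real GDP changed by 1338.95/856.56 − 1 = 0.5632, i.e. 56.32%.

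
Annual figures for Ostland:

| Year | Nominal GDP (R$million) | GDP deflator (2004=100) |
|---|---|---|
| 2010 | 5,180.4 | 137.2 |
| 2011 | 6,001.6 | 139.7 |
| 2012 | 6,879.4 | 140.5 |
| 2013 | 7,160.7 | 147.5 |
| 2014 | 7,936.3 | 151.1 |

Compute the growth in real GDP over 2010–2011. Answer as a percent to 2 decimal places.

Real GDP 2010 = 5180.4/1.372 = 3775.80.
Real GDP 2011 = 6001.6/1.397 = 4296.06.
Change = 4296.06/3775.80 − 1 = 0.1378.

13.78%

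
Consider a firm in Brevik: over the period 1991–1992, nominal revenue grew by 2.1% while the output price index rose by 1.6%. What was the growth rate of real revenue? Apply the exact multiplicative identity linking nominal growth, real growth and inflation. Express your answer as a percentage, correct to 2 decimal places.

(1 + g_nom) = (1 + g_real)(1 + π), so g_real = 1.0210 / 1.0160 − 1 = 0.00492.

0.49%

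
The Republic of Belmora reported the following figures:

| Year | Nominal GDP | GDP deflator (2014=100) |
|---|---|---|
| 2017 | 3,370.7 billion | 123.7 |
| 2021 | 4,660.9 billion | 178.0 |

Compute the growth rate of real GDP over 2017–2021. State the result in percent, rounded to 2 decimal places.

Deflate each year: 2017 → 3370.7/1.237 = 2724.90; 2021 → 4660.9/1.780 = 2618.48.
So real GDP changed by 2618.48/2724.90 − 1 = -0.0391, i.e. -3.91%.

-3.91%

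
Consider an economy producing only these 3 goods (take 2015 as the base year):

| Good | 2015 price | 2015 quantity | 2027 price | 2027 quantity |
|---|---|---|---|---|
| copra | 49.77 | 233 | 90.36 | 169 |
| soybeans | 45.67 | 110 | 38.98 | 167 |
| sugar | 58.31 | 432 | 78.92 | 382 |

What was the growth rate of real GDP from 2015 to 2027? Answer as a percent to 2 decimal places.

Real GDP 2015 = Nominal GDP 2015 = 49.77·233 + 45.67·110 + 58.31·432 = 41810.03.
Real GDP 2027 (at 2015 prices) = 49.77·169 + 45.67·167 + 58.31·382 = 38312.44.
Real growth = 38312.44/41810.03 − 1 = -0.0837.

-8.37%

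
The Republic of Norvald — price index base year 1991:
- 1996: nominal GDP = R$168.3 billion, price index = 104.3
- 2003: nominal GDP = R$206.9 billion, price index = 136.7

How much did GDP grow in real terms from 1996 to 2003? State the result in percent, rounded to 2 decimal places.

Deflate each year: 1996 → 168.3/1.043 = 161.36; 2003 → 206.9/1.367 = 151.35.
So real GDP changed by 151.35/161.36 − 1 = -0.0620, i.e. -6.20%.

-6.20%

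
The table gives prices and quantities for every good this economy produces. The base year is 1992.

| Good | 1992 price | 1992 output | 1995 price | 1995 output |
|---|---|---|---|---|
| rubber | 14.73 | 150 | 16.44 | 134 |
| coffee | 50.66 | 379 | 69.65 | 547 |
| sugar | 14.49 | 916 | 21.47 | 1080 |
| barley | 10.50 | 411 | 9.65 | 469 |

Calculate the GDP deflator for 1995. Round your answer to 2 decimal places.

135.33

Nominal GDP 1995 = 16.44·134 + 69.65·547 + 21.47·1080 + 9.65·469 = 68014.96.
Real GDP 1995 (at 1992 prices) = 14.73·134 + 50.66·547 + 14.49·1080 + 10.50·469 = 50258.54.
Deflator = Nominal/Real × 100 = 68014.96/50258.54 × 100 = 135.330.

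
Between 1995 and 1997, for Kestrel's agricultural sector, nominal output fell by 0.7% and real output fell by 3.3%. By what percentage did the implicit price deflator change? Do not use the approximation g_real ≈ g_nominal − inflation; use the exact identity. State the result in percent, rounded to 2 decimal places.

2.69%

(1 + g_nom) = (1 + g_real)(1 + π), so π = 0.9930 / 0.9670 − 1 = 0.02689.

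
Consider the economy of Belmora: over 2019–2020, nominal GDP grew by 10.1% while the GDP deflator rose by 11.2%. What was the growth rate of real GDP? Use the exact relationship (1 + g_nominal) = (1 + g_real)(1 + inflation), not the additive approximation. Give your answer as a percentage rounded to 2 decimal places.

-0.99%

(1 + g_nom) = (1 + g_real)(1 + π), so g_real = 1.1010 / 1.1120 − 1 = -0.00989.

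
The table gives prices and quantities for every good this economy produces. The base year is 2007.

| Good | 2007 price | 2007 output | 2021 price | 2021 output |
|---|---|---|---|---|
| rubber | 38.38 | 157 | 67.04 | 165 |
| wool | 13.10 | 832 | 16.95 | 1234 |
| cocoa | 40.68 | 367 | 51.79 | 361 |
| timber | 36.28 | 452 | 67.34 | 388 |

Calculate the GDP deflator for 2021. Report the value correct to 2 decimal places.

Nominal GDP 2021 = 67.04·165 + 16.95·1234 + 51.79·361 + 67.34·388 = 76802.01.
Real GDP 2021 (at 2007 prices) = 38.38·165 + 13.10·1234 + 40.68·361 + 36.28·388 = 51260.22.
Deflator = Nominal/Real × 100 = 76802.01/51260.22 × 100 = 149.828.

149.83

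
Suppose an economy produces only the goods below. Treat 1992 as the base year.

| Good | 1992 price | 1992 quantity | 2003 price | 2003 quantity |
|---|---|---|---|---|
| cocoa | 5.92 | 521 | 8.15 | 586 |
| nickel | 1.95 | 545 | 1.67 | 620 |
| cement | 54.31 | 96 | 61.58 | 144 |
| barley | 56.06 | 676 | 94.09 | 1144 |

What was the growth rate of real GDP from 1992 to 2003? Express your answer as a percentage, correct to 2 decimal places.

Real GDP 1992 = Nominal GDP 1992 = 5.92·521 + 1.95·545 + 54.31·96 + 56.06·676 = 47257.39.
Real GDP 2003 (at 1992 prices) = 5.92·586 + 1.95·620 + 54.31·144 + 56.06·1144 = 76631.40.
Real growth = 76631.40/47257.39 − 1 = 0.6216.

62.16%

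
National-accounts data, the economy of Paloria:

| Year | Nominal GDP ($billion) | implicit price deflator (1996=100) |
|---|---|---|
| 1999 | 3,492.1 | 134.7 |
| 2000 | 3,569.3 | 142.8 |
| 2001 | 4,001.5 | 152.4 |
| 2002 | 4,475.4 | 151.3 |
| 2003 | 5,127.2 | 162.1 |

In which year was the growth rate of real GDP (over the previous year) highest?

2000: real = 3569.3/1.428 = 2499.51; growth vs 1999 (2592.50) = -3.59%.
2001: real = 4001.5/1.524 = 2625.66; growth vs 2000 (2499.51) = 5.05%.
2002: real = 4475.4/1.513 = 2957.96; growth vs 2001 (2625.66) = 12.66%.
2003: real = 5127.2/1.621 = 3162.99; growth vs 2002 (2957.96) = 6.93%.

2002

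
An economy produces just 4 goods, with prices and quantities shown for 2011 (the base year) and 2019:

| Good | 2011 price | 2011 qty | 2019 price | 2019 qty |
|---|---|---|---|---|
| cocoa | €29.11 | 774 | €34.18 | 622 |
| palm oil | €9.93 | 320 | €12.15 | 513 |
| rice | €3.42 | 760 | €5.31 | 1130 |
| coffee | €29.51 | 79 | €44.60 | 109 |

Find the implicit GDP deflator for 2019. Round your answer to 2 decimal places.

126.66

Nominal GDP 2019 = 34.18·622 + 12.15·513 + 5.31·1130 + 44.60·109 = 38354.61.
Real GDP 2019 (at 2011 prices) = 29.11·622 + 9.93·513 + 3.42·1130 + 29.51·109 = 30281.70.
Deflator = Nominal/Real × 100 = 38354.61/30281.70 × 100 = 126.659.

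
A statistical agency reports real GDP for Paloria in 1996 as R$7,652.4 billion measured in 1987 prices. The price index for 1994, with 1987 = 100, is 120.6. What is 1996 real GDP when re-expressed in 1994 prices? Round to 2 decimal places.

R$9,228.79 billion

Real GDP in 1994 prices = Real GDP in 1987 prices × (P_1994/P_1987) = 7652.4 × 1.206 = 9228.79.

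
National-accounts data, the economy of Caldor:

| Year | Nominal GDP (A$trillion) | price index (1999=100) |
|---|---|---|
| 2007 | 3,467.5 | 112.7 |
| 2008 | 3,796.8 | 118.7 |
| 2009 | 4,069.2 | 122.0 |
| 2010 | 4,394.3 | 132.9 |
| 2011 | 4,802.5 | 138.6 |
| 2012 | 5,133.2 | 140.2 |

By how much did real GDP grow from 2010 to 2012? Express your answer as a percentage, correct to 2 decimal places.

Real GDP 2010 = 4394.3/1.329 = 3306.47.
Real GDP 2012 = 5133.2/1.402 = 3661.34.
Change = 3661.34/3306.47 − 1 = 0.1073.

10.73%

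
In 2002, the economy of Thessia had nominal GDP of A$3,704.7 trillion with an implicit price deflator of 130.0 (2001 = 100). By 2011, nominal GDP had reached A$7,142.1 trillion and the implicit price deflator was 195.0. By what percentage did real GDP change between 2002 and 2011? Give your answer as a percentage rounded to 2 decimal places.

Deflate each year: 2002 → 3704.7/1.300 = 2849.77; 2011 → 7142.1/1.950 = 3662.62.
So real GDP changed by 3662.62/2849.77 − 1 = 0.2852, i.e. 28.52%.

28.52%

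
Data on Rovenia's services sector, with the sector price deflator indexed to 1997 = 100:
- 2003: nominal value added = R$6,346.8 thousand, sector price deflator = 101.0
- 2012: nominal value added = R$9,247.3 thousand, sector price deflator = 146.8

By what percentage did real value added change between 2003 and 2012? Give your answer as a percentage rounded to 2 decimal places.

Deflate each year: 2003 → 6346.8/1.010 = 6283.96; 2012 → 9247.3/1.468 = 6299.25.
So real value added changed by 6299.25/6283.96 − 1 = 0.0024, i.e. 0.24%.

0.24%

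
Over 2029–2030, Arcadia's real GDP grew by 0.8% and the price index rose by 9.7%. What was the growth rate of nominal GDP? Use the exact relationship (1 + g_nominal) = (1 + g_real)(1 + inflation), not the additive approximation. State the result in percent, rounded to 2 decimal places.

10.58%

(1 + g_nom) = (1 + g_real)(1 + π) = 1.0080 × 1.0970 = 1.10578.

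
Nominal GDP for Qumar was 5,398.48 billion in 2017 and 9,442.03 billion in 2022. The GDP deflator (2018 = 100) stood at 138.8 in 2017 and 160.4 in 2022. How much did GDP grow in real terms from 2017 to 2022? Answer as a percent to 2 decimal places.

Deflate each year: 2017 → 5398.48/1.388 = 3889.39; 2022 → 9442.03/1.604 = 5886.55.
So real GDP changed by 5886.55/3889.39 − 1 = 0.5135, i.e. 51.35%.

51.35%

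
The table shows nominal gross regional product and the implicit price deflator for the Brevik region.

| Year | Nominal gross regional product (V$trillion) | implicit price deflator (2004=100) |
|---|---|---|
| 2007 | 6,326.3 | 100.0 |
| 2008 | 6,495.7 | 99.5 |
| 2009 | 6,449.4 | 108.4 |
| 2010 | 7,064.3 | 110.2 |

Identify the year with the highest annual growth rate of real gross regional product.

2008: real = 6495.7/0.995 = 6528.34; growth vs 2007 (6326.30) = 3.19%.
2009: real = 6449.4/1.084 = 5949.63; growth vs 2008 (6528.34) = -8.86%.
2010: real = 7064.3/1.102 = 6410.44; growth vs 2009 (5949.63) = 7.75%.

2010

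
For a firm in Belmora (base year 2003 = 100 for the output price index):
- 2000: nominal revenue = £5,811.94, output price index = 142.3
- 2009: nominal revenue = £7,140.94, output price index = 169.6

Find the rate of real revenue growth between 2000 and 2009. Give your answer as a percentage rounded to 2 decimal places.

Deflate each year: 2000 → 5811.94/1.423 = 4084.29; 2009 → 7140.94/1.696 = 4210.46.
So real revenue changed by 4210.46/4084.29 − 1 = 0.0309, i.e. 3.09%.

3.09%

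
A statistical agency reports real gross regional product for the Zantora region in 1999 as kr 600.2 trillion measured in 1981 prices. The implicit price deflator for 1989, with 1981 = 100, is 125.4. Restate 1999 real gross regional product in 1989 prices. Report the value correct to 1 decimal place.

kr 752.7 trillion

Real gross regional product in 1989 prices = Real gross regional product in 1981 prices × (P_1989/P_1981) = 600.2 × 1.254 = 752.65.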